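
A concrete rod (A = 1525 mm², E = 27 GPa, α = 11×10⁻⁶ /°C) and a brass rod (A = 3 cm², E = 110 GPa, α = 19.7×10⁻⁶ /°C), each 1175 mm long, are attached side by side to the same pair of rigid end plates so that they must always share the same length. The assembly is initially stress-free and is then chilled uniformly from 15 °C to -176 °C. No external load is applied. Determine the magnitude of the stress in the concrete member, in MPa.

Both members must finish at the same length. With the larger α, the brass tends to over-contract; the plates restrain it, putting the brass in tension and the concrete in compression. With no external load the two internal forces are equal and opposite, magnitude P.
Setting the final lengths equal and cancelling L: (α₁ − α₂)ΔT = P/(A₁E₁) + P/(A₂E₂).
|α₁ − α₂|·ΔT = 8.7×10⁻⁶ × 191 = 0.001662.
1/(A₁E₁) + 1/(A₂E₂) = 1/(1525×27×10³) + 1/(300×110×10³) = 5.459×10⁻⁸ N⁻¹.
So P = 0.001662 / 5.459×10⁻⁸ = 30.44 kN.
σ_{concrete} = P/A₁ = 30440/1525 = 19.96 MPa, compressive.

σ ≈ 20 MPa (compressive)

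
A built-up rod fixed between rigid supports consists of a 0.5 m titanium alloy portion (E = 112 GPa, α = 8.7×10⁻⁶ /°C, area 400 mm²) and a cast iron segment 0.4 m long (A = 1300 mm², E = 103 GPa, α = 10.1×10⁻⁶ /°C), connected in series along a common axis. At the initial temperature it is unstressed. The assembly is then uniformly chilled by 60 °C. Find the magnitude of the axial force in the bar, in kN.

Free thermal contraction of the whole bar: Σ αᵢΔT Lᵢ = 8.7×10⁻⁶×60×500 + 10.1×10⁻⁶×60×400 = 0.5034 mm.
The rigid supports impose zero overall length change; the single axial force P common to all segments must satisfy P Σ Lᵢ/(AᵢEᵢ) = δ_free.
The series flexibility is Σ Lᵢ/(AᵢEᵢ) = 500/(400×112×10³) + 400/(1300×103×10³) = 1.415×10⁻⁵ mm/N.
Hence P = δ_free / Σ(L/AE) = 0.5034/1.415×10⁻⁵ = 35.58 kN (tensile).

P ≈ 35.6 kN (tensile)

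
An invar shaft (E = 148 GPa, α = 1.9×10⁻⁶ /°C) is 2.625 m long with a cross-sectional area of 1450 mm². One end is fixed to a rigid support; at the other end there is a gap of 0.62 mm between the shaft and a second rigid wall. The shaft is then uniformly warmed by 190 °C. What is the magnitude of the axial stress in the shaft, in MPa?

σ ≈ 18.5 MPa (compressive)

If the wall were absent the shaft would grow by αΔT L = 1.9×10⁻⁶ × 190 × 2625 = 0.9476 mm.
This exceeds the 0.62 mm gap, so the wall pushes back. The portion of expansion that must be recovered elastically is δ_free − gap = 0.9476 − 0.62 = 0.3276 mm.
That suppressed elongation corresponds to σ = E·Δ/L = 148×10³ × 0.3276/2625 = 18.47 MPa.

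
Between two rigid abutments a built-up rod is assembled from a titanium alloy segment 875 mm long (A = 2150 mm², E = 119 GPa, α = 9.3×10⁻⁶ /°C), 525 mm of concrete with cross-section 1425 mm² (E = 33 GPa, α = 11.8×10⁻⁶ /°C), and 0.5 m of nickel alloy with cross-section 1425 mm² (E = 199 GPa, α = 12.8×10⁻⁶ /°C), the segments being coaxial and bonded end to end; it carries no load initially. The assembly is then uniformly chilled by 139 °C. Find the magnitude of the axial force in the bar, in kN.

P ≈ 176 kN (tensile)

If the supports were absent, the total length change would be Σ αᵢΔT Lᵢ = 9.3×10⁻⁶×139×875 + 11.8×10⁻⁶×139×525 + 12.8×10⁻⁶×139×500 = 2.882 mm.
The walls prevent any net length change, so an axial force P (same in every segment) develops. Compatibility: P · Σ Lᵢ/(AᵢEᵢ) = δ_free.
The series flexibility is Σ Lᵢ/(AᵢEᵢ) = 875/(2150×119×10³) + 525/(1425×33×10³) + 500/(1425×199×10³) = 1.635×10⁻⁵ mm/N.
Hence P = δ_free / Σ(L/AE) = 2.882/1.635×10⁻⁵ = 176.3 kN (tensile).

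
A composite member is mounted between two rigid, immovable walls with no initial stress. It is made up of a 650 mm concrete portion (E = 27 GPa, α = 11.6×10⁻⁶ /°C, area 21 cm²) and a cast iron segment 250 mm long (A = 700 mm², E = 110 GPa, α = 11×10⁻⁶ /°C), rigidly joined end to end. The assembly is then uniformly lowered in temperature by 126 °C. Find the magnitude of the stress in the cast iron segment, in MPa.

σ ≈ 126 MPa (tensile)

With the walls removed the bar would change length by δ_free = Σ αᵢΔT Lᵢ = 11.6×10⁻⁶×126×650 + 11×10⁻⁶×126×250 = 1.297 mm.
The rigid supports impose zero overall length change; the single axial force P common to all segments must satisfy P Σ Lᵢ/(AᵢEᵢ) = δ_free.
The series flexibility is Σ Lᵢ/(AᵢEᵢ) = 650/(2100×27×10³) + 250/(700×110×10³) = 1.471×10⁻⁵ mm/N.
So P = 1.297 / 1.471×10⁻⁵ = 88.14 kN, tensile.
σ_{cast iron} = P / A = 88140 / 700 = 125.9 MPa.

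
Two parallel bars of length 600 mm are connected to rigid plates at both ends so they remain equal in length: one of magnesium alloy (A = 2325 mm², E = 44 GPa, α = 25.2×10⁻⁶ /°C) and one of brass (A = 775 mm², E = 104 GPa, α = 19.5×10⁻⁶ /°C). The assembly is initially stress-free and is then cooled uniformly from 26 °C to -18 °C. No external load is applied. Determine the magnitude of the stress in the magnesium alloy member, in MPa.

σ ≈ 4.86 MPa (tensile)

Both members must finish at the same length. With the larger α, the magnesium alloy tends to over-contract; the plates restrain it, putting the magnesium alloy in tension and the brass in compression. With no external load the two internal forces are equal and opposite, magnitude P.
Compatibility of the two members (thermal + elastic change equal): (α₁ − α₂)ΔT = P·[1/(A₁E₁) + 1/(A₂E₂)].
|α₁ − α₂|·ΔT = 5.7×10⁻⁶ × 44 = 0.0002508.
1/(A₁E₁) + 1/(A₂E₂) = 1/(2325×44×10³) + 1/(775×104×10³) = 2.218×10⁻⁸ N⁻¹.
So P = 0.0002508 / 2.218×10⁻⁸ = 11.31 kN.
σ_{magnesium alloy} = P/A₁ = 11310/2325 = 4.863 MPa, tensile.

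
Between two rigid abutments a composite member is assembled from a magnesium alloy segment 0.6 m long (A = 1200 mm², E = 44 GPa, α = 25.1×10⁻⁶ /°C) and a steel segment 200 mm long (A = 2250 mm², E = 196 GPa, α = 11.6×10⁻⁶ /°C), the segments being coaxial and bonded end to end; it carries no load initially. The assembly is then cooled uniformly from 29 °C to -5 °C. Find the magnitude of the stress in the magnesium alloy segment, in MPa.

Free thermal contraction of the whole bar: Σ αᵢΔT Lᵢ = 25.1×10⁻⁶×34×600 + 11.6×10⁻⁶×34×200 = 0.5909 mm.
The walls prevent any net length change, so an axial force P (same in every segment) develops. Compatibility: P · Σ Lᵢ/(AᵢEᵢ) = δ_free.
The series flexibility is Σ Lᵢ/(AᵢEᵢ) = 600/(1200×44×10³) + 200/(2250×196×10³) = 1.182×10⁻⁵ mm/N.
So P = 0.5909 / 1.182×10⁻⁵ = 50.01 kN, tensile.
σ_{magnesium alloy} = P / A = 50010 / 1200 = 41.67 MPa.

σ ≈ 41.7 MPa (tensile)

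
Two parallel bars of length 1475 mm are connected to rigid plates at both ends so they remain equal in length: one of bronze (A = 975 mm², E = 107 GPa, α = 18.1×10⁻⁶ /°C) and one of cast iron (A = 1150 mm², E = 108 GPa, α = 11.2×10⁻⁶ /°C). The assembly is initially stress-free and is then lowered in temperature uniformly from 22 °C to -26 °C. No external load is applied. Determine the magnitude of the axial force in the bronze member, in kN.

Equilibrium of a rigid end plate with no external load gives equal and opposite internal forces ±P in the two members. Since α_{bronze} > α_{cast iron}, cooling drives the bronze into tension and the cast iron into compression.
Equating the net (thermal + elastic) strains gives |α₁ − α₂|·ΔT = P·[1/(A₁E₁) + 1/(A₂E₂)].
|α₁ − α₂|·ΔT = 6.9×10⁻⁶ × 48 = 0.0003312.
1/(A₁E₁) + 1/(A₂E₂) = 1/(975×107×10³) + 1/(1150×108×10³) = 1.764×10⁻⁸ N⁻¹.
So P = 0.0003312 / 1.764×10⁻⁸ = 18.78 kN.

P ≈ 18.8 kN (tensile in the bronze)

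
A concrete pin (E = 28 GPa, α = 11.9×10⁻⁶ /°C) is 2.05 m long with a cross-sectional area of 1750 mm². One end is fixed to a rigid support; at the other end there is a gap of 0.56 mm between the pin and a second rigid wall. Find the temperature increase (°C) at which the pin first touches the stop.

ΔT ≈ 23 °C

Contact occurs when the free expansion equals the gap: αΔT L = 0.56 mm.
So ΔT = g/(αL) = 0.56/(11.9×10⁻⁶ × 2050) = 22.96 °C.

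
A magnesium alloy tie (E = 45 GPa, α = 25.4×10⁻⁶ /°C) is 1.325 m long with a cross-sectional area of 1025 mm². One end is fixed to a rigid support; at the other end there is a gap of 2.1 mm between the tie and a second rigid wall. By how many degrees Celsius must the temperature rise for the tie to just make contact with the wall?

Contact occurs when the free expansion equals the gap: αΔT L = 2.1 mm.
So ΔT = g/(αL) = 2.1/(25.4×10⁻⁶ × 1325) = 62.4 °C.

ΔT ≈ 62.4 °C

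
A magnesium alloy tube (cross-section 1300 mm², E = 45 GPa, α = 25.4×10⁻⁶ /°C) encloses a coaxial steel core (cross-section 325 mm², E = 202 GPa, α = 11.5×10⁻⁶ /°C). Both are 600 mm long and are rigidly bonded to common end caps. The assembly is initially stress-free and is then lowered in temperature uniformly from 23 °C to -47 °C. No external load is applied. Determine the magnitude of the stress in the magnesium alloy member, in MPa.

Both members must finish at the same length. With the larger α, the magnesium alloy tends to over-contract; the plates restrain it, putting the magnesium alloy in tension and the steel in compression. With no external load the two internal forces are equal and opposite, magnitude P.
Setting the final lengths equal and cancelling L: (α₁ − α₂)ΔT = P/(A₁E₁) + P/(A₂E₂).
|α₁ − α₂|·ΔT = 13.9×10⁻⁶ × 70 = 0.000973.
1/(A₁E₁) + 1/(A₂E₂) = 1/(1300×45×10³) + 1/(325×202×10³) = 3.233×10⁻⁸ N⁻¹.
P = 0.000973 / 3.233×10⁻⁸ = 30100 N = 30.1 kN.
σ_{magnesium alloy} = P/A₁ = 30100/1300 = 23.15 MPa, tensile.

σ ≈ 23.2 MPa (tensile)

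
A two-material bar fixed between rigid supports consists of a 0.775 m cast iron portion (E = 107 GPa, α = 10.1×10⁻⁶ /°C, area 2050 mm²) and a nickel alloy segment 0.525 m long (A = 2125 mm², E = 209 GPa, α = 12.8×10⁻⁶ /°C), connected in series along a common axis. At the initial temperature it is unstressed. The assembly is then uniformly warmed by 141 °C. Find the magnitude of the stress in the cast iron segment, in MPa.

σ ≈ 212 MPa (compressive)

If the supports were absent, the total length change would be Σ αᵢΔT Lᵢ = 10.1×10⁻⁶×141×775 + 12.8×10⁻⁶×141×525 = 2.051 mm.
Since the ends are fixed, an axial force P builds up, equal in every segment, with P · Σ Lᵢ/(AᵢEᵢ) = δ_free.
Σ Lᵢ/(AᵢEᵢ) = 775/(2050×107×10³) + 525/(2125×209×10³) = 4.715×10⁻⁶ mm/N.
So P = 2.051 / 4.715×10⁻⁶ = 435 kN, compressive.
σ_{cast iron} = P / A = 435000 / 2050 = 212.2 MPa.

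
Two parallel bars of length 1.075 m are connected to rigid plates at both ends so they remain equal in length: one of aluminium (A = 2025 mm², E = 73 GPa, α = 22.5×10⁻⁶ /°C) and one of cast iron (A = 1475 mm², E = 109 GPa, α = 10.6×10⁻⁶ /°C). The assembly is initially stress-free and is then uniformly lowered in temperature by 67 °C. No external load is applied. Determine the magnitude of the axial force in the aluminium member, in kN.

Both members must finish at the same length. With the larger α, the aluminium tends to over-contract; the plates restrain it, putting the aluminium in tension and the cast iron in compression. With no external load the two internal forces are equal and opposite, magnitude P.
Setting the final lengths equal and cancelling L: (α₁ − α₂)ΔT = P/(A₁E₁) + P/(A₂E₂).
|α₁ − α₂|·ΔT = 11.9×10⁻⁶ × 67 = 0.0007973.
1/(A₁E₁) + 1/(A₂E₂) = 1/(2025×73×10³) + 1/(1475×109×10³) = 1.298×10⁻⁸ N⁻¹.
So P = 0.0007973 / 1.298×10⁻⁸ = 61.4 kN.

P ≈ 61.4 kN (tensile in the aluminium)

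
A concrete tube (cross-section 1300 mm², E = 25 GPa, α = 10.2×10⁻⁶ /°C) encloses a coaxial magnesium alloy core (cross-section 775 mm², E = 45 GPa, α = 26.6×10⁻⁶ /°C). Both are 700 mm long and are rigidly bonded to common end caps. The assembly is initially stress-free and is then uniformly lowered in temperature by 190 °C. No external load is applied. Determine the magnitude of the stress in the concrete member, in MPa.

The magnesium alloy has the larger α, so on cooling it would change length more than the concrete if both were free. The rigid plates force a common final length, so the magnesium alloy is put into tension and the concrete into compression, with equal and opposite forces P (no external load).
Compatibility of the two members (thermal + elastic change equal): (α₁ − α₂)ΔT = P·[1/(A₁E₁) + 1/(A₂E₂)].
|α₁ − α₂|·ΔT = 16.4×10⁻⁶ × 190 = 0.003116.
1/(A₁E₁) + 1/(A₂E₂) = 1/(1300×25×10³) + 1/(775×45×10³) = 5.944×10⁻⁸ N⁻¹.
So P = 0.003116 / 5.944×10⁻⁸ = 52.42 kN.
σ_{concrete} = P/A₁ = 52420/1300 = 40.32 MPa, compressive.

σ ≈ 40.3 MPa (compressive)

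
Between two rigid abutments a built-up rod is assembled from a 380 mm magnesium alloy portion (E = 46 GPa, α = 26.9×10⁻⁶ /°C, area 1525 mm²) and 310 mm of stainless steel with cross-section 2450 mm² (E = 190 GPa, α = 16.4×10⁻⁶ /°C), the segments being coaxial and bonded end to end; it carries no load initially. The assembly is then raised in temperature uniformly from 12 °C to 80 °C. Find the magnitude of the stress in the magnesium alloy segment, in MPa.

Free thermal expansion of the whole bar: Σ αᵢΔT Lᵢ = 26.9×10⁻⁶×68×380 + 16.4×10⁻⁶×68×310 = 1.041 mm.
The rigid supports impose zero overall length change; the single axial force P common to all segments must satisfy P Σ Lᵢ/(AᵢEᵢ) = δ_free.
Σ Lᵢ/(AᵢEᵢ) = 380/(1525×46×10³) + 310/(2450×190×10³) = 6.083×10⁻⁶ mm/N.
P = 1.041 / 6.083×10⁻⁶ = 171100 N = 171.1 kN, compressive.
σ_{magnesium alloy} = P / A = 171100 / 1525 = 112.2 MPa.

σ ≈ 112 MPa (compressive)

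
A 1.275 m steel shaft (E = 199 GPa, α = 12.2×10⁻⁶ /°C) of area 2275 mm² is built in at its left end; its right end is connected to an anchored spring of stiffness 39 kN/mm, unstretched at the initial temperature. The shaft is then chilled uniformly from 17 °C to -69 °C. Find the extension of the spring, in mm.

If the spring were absent the shaft would shorten by αΔT L = 12.2×10⁻⁶ × 86 × 1275 = 1.338 mm.
Let P be the tensile force in the spring. The shaft extends elastically by PL/(AE) and the spring stretches by P/k; together these equal δ_free.
P [ L/(AE) + 1/k ] = δ_free → P [ 1275/(2275×199×10³) + 1/(39×10³) ] = 1.338.
P = 1.338 / 2.846×10⁻⁵ = 47010 N.
Spring extension = P/k = 47010/(39×10³) = 1.205 mm.

δ ≈ 1.21 mm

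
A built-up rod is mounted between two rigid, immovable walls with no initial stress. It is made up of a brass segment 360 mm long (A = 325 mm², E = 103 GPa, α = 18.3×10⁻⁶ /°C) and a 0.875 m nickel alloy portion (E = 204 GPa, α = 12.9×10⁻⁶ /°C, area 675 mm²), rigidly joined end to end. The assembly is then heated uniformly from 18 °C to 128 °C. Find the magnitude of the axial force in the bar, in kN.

If the supports were absent, the total length change would be Σ αᵢΔT Lᵢ = 18.3×10⁻⁶×110×360 + 12.9×10⁻⁶×110×875 = 1.966 mm.
The walls prevent any net length change, so an axial force P (same in every segment) develops. Compatibility: P · Σ Lᵢ/(AᵢEᵢ) = δ_free.
Σ Lᵢ/(AᵢEᵢ) = 360/(325×103×10³) + 875/(675×204×10³) = 1.711×10⁻⁵ mm/N.
P = 1.966 / 1.711×10⁻⁵ = 114900 N = 114.9 kN, compressive.

P ≈ 115 kN (compressive)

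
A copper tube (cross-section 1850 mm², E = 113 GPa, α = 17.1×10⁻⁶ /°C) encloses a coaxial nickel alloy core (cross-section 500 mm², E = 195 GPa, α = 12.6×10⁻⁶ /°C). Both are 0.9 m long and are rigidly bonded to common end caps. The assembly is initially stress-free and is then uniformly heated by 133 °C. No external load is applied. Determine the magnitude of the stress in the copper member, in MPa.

Equilibrium of a rigid end plate with no external load gives equal and opposite internal forces ±P in the two members. Since α_{copper} > α_{nickel alloy}, heating drives the copper into compression and the nickel alloy into tension.
Setting the final lengths equal and cancelling L: (α₁ − α₂)ΔT = P/(A₁E₁) + P/(A₂E₂).
|α₁ − α₂|·ΔT = 4.5×10⁻⁶ × 133 = 0.0005985.
1/(A₁E₁) + 1/(A₂E₂) = 1/(1850×113×10³) + 1/(500×195×10³) = 1.504×10⁻⁸ N⁻¹.
So P = 0.0005985 / 1.504×10⁻⁸ = 39.79 kN.
σ_{copper} = P/A₁ = 39790/1850 = 21.51 MPa, compressive.

σ ≈ 21.5 MPa (compressive)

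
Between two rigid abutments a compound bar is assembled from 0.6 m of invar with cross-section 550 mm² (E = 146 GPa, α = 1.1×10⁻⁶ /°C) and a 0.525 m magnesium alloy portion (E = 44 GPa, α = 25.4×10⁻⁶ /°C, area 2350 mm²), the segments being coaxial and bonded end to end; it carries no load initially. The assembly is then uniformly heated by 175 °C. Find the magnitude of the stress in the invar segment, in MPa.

If the supports were absent, the total length change would be Σ αᵢΔT Lᵢ = 1.1×10⁻⁶×175×600 + 25.4×10⁻⁶×175×525 = 2.449 mm.
The walls prevent any net length change, so an axial force P (same in every segment) develops. Compatibility: P · Σ Lᵢ/(AᵢEᵢ) = δ_free.
The series flexibility is Σ Lᵢ/(AᵢEᵢ) = 600/(550×146×10³) + 525/(2350×44×10³) = 1.255×10⁻⁵ mm/N.
P = 2.449 / 1.255×10⁻⁵ = 195200 N = 195.2 kN, compressive.
σ_{invar} = P / A = 195200 / 550 = 354.8 MPa.

σ ≈ 355 MPa (compressive)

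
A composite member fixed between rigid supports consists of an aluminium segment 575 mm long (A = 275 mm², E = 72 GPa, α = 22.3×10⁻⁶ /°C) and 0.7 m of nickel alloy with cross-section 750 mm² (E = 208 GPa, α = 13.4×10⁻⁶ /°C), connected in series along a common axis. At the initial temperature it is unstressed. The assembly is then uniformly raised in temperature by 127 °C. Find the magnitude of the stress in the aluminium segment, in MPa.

With the walls removed the bar would change length by δ_free = Σ αᵢΔT Lᵢ = 22.3×10⁻⁶×127×575 + 13.4×10⁻⁶×127×700 = 2.82 mm.
The rigid supports impose zero overall length change; the single axial force P common to all segments must satisfy P Σ Lᵢ/(AᵢEᵢ) = δ_free.
Σ Lᵢ/(AᵢEᵢ) = 575/(275×72×10³) + 700/(750×208×10³) = 3.353×10⁻⁵ mm/N.
P = 2.82 / 3.353×10⁻⁵ = 84100 N = 84.1 kN, compressive.
σ_{aluminium} = P / A = 84100 / 275 = 305.8 MPa.

σ ≈ 306 MPa (compressive)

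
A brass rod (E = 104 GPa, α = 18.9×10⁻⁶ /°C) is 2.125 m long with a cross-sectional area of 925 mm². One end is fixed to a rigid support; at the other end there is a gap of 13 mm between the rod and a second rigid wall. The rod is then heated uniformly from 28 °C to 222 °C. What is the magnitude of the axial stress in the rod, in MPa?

σ ≈ 0 MPa

Unrestrained expansion: δ_free = αΔT L = 18.9×10⁻⁶ × 194 × 2125 = 7.792 mm.
Since δ_free = 7.79 mm is less than the 13 mm gap, the rod never touches the wall. No axial force develops.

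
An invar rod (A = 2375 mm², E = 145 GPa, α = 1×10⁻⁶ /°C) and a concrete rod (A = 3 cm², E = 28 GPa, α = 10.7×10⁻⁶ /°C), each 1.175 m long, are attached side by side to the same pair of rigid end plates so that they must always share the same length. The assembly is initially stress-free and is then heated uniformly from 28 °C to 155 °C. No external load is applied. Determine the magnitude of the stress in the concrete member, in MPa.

σ ≈ 33.7 MPa (compressive)

Both members must finish at the same length. With the larger α, the concrete tends to over-expand; the plates restrain it, putting the concrete in compression and the invar in tension. With no external load the two internal forces are equal and opposite, magnitude P.
Setting the final lengths equal and cancelling L: (α₁ − α₂)ΔT = P/(A₁E₁) + P/(A₂E₂).
|α₁ − α₂|·ΔT = 9.7×10⁻⁶ × 127 = 0.001232.
1/(A₁E₁) + 1/(A₂E₂) = 1/(2375×145×10³) + 1/(300×28×10³) = 1.22×10⁻⁷ N⁻¹.
So P = 0.001232 / 1.22×10⁻⁷ = 10.1 kN.
σ_{concrete} = P/A₂ = 10100/300 = 33.67 MPa, compressive.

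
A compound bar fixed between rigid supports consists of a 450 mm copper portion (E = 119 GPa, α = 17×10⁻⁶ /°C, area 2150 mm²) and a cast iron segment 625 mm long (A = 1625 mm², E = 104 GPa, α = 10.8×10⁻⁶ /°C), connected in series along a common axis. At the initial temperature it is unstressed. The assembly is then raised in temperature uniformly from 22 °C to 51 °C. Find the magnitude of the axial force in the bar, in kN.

With the walls removed the bar would change length by δ_free = Σ αᵢΔT Lᵢ = 17×10⁻⁶×29×450 + 10.8×10⁻⁶×29×625 = 0.4176 mm.
Since the ends are fixed, an axial force P builds up, equal in every segment, with P · Σ Lᵢ/(AᵢEᵢ) = δ_free.
The series flexibility is Σ Lᵢ/(AᵢEᵢ) = 450/(2150×119×10³) + 625/(1625×104×10³) = 5.457×10⁻⁶ mm/N.
Hence P = δ_free / Σ(L/AE) = 0.4176/5.457×10⁻⁶ = 76.52 kN (compressive).

P ≈ 76.5 kN (compressive)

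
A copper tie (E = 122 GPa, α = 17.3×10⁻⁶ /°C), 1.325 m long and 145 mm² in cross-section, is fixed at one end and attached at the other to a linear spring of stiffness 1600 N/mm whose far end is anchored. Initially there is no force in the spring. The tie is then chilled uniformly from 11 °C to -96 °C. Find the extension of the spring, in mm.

If the spring were absent the tie would shorten by αΔT L = 17.3×10⁻⁶ × 107 × 1325 = 2.453 mm.
Let P be the tensile force in the spring. The tie extends elastically by PL/(AE) and the spring stretches by P/k; together these equal δ_free.
So P = δ_free / [L/(AE) + 1/k] = 2.453 / [ 1325/(145×122×10³) + 1/(1600) ].
P = 2.453 / 0.0006999 = 3504 N.
Spring extension = P/k = 3504/(1600) = 2.19 mm.

δ ≈ 2.19 mm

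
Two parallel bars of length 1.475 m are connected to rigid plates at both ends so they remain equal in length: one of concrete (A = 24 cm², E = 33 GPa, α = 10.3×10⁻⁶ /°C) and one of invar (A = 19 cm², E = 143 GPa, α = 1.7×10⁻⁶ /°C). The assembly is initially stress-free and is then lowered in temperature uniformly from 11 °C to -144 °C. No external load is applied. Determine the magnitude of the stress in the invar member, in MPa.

Both members must finish at the same length. With the larger α, the concrete tends to over-contract; the plates restrain it, putting the concrete in tension and the invar in compression. With no external load the two internal forces are equal and opposite, magnitude P.
Setting the final lengths equal and cancelling L: (α₁ − α₂)ΔT = P/(A₁E₁) + P/(A₂E₂).
|α₁ − α₂|·ΔT = 8.6×10⁻⁶ × 155 = 0.001333.
1/(A₁E₁) + 1/(A₂E₂) = 1/(2400×33×10³) + 1/(1900×143×10³) = 1.631×10⁻⁸ N⁻¹.
P = 0.001333 / 1.631×10⁻⁸ = 81750 N = 81.75 kN.
σ_{invar} = P/A₂ = 81750/1900 = 43.02 MPa, compressive.

σ ≈ 43 MPa (compressive)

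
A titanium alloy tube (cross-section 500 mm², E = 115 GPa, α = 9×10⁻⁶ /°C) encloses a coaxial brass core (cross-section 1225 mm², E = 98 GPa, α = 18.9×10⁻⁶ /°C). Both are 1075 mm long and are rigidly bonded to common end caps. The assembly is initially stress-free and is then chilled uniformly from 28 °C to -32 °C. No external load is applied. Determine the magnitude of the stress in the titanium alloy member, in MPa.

σ ≈ 46.2 MPa (compressive)

Equilibrium of a rigid end plate with no external load gives equal and opposite internal forces ±P in the two members. Since α_{brass} > α_{titanium alloy}, cooling drives the brass into tension and the titanium alloy into compression.
Compatibility of the two members (thermal + elastic change equal): (α₁ − α₂)ΔT = P·[1/(A₁E₁) + 1/(A₂E₂)].
|α₁ − α₂|·ΔT = 9.9×10⁻⁶ × 60 = 0.000594.
1/(A₁E₁) + 1/(A₂E₂) = 1/(500×115×10³) + 1/(1225×98×10³) = 2.572×10⁻⁸ N⁻¹.
P = 0.000594 / 2.572×10⁻⁸ = 23090 N = 23.09 kN.
σ_{titanium alloy} = P/A₁ = 23090/500 = 46.19 MPa, compressive.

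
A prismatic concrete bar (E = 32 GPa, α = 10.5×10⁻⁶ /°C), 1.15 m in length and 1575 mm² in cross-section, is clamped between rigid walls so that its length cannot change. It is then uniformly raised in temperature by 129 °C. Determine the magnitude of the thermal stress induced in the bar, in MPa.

Because both ends are immovable the net strain is zero, and the suppressed thermal strain is αΔT = 10.5×10⁻⁶ × 129 = 1354.5×10⁻⁶.
Hence σ = E·αΔT = 32×10³ × 1354.5×10⁻⁶ = 43.34 MPa, compressive.

σ ≈ 43.3 MPa (compressive)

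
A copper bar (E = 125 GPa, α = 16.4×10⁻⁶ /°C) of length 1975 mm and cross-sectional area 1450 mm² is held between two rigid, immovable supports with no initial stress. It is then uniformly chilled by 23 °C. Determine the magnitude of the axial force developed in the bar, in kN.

P ≈ 68.4 kN (tensile)

With zero net strain, σ = E·αΔT = 125 GPa × 16.4×10⁻⁶ × 23 = 47.15 MPa.
Then P = σA = 47.15 × 1450 mm² = 68.37 kN, tensile.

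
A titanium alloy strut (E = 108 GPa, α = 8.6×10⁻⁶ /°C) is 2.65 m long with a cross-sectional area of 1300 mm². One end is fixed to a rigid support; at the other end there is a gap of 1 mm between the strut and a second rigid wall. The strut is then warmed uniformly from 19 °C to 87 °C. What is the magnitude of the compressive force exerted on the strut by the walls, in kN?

If the wall were absent the strut would grow by αΔT L = 8.6×10⁻⁶ × 68 × 2650 = 1.55 mm.
The gap closes (δ_free > 1 mm) and the wall then resists a further 1.55 − 1 = 0.5497 mm of expansion.
That suppressed elongation corresponds to σ = E·Δ/L = 108×10³ × 0.5497/2650 = 22.4 MPa.
P = σA = 22.4 × 1300 = 29.12 kN.

P ≈ 29.1 kN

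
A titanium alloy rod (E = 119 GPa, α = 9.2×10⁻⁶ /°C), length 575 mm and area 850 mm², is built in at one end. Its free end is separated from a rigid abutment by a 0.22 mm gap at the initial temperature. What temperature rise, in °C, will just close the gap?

Contact occurs when the free expansion equals the gap: αΔT L = 0.22 mm.
So ΔT = g/(αL) = 0.22/(9.2×10⁻⁶ × 575) = 41.59 °C.

ΔT ≈ 41.6 °C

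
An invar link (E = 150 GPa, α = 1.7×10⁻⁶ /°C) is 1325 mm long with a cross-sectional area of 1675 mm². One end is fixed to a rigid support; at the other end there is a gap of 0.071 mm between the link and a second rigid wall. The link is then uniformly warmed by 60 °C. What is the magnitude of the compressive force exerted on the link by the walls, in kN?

If the wall were absent the link would grow by αΔT L = 1.7×10⁻⁶ × 60 × 1325 = 0.1351 mm.
This exceeds the 0.071 mm gap, so the wall pushes back. The portion of expansion that must be recovered elastically is δ_free − gap = 0.1351 − 0.071 = 0.06415 mm.
That suppressed elongation corresponds to σ = E·Δ/L = 150×10³ × 0.06415/1325 = 7.262 MPa.
P = σA = 7.262 × 1675 = 12.16 kN.

P ≈ 12.2 kN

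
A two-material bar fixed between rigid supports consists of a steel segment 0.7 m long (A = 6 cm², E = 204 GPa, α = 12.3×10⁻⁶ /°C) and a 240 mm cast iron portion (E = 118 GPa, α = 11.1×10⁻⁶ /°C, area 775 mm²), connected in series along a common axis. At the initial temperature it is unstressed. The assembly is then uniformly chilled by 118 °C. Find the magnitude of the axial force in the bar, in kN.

Free thermal contraction of the whole bar: Σ αᵢΔT Lᵢ = 12.3×10⁻⁶×118×700 + 11.1×10⁻⁶×118×240 = 1.33 mm.
The rigid supports impose zero overall length change; the single axial force P common to all segments must satisfy P Σ Lᵢ/(AᵢEᵢ) = δ_free.
The series flexibility is Σ Lᵢ/(AᵢEᵢ) = 700/(600×204×10³) + 240/(775×118×10³) = 8.343×10⁻⁶ mm/N.
Hence P = δ_free / Σ(L/AE) = 1.33/8.343×10⁻⁶ = 159.4 kN (tensile).

P ≈ 159 kN (tensile)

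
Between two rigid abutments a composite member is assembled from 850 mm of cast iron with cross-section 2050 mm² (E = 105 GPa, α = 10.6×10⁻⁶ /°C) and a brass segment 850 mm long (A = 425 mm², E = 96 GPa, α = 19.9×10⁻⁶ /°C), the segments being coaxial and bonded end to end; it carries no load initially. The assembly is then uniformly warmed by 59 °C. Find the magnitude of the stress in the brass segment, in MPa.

σ ≈ 145 MPa (compressive)

If the supports were absent, the total length change would be Σ αᵢΔT Lᵢ = 10.6×10⁻⁶×59×850 + 19.9×10⁻⁶×59×850 = 1.53 mm.
The walls prevent any net length change, so an axial force P (same in every segment) develops. Compatibility: P · Σ Lᵢ/(AᵢEᵢ) = δ_free.
The series flexibility is Σ Lᵢ/(AᵢEᵢ) = 850/(2050×105×10³) + 850/(425×96×10³) = 2.478×10⁻⁵ mm/N.
So P = 1.53 / 2.478×10⁻⁵ = 61.72 kN, compressive.
σ_{brass} = P / A = 61720 / 425 = 145.2 MPa.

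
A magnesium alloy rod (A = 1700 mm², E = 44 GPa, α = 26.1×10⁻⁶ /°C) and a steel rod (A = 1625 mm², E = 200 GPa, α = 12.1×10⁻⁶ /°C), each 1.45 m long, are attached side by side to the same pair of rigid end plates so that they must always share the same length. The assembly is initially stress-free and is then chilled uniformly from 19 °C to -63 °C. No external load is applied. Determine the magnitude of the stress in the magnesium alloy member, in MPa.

σ ≈ 41.1 MPa (tensile)

Equilibrium of a rigid end plate with no external load gives equal and opposite internal forces ±P in the two members. Since α_{magnesium alloy} > α_{steel}, cooling drives the magnesium alloy into tension and the steel into compression.
Setting the final lengths equal and cancelling L: (α₁ − α₂)ΔT = P/(A₁E₁) + P/(A₂E₂).
|α₁ − α₂|·ΔT = 14×10⁻⁶ × 82 = 0.001148.
1/(A₁E₁) + 1/(A₂E₂) = 1/(1700×44×10³) + 1/(1625×200×10³) = 1.645×10⁻⁸ N⁻¹.
P = 0.001148 / 1.645×10⁻⁸ = 69800 N = 69.8 kN.
σ_{magnesium alloy} = P/A₁ = 69800/1700 = 41.06 MPa, tensile.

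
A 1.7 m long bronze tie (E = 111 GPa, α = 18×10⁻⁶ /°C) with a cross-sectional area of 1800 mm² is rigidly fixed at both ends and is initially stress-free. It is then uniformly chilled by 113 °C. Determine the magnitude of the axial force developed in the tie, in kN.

The ends cannot move, so σ = EαΔT = 111×10³ × 18×10⁻⁶ × 113 = 225.8 MPa.
Then P = σA = 225.8 × 1800 mm² = 406.4 kN, tensile.

P ≈ 406 kN (tensile)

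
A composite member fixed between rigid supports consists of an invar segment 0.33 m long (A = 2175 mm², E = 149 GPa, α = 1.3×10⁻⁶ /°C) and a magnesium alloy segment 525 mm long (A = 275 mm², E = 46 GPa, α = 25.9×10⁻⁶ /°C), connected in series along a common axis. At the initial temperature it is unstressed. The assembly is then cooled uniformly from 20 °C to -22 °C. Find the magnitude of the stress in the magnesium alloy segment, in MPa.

σ ≈ 50.4 MPa (tensile)

If the supports were absent, the total length change would be Σ αᵢΔT Lᵢ = 1.3×10⁻⁶×42×330 + 25.9×10⁻⁶×42×525 = 0.5891 mm.
The rigid supports impose zero overall length change; the single axial force P common to all segments must satisfy P Σ Lᵢ/(AᵢEᵢ) = δ_free.
Σ Lᵢ/(AᵢEᵢ) = 330/(2175×149×10³) + 525/(275×46×10³) = 4.252×10⁻⁵ mm/N.
P = 0.5891 / 4.252×10⁻⁵ = 13850 N = 13.85 kN, tensile.
σ_{magnesium alloy} = P / A = 13850 / 275 = 50.38 MPa.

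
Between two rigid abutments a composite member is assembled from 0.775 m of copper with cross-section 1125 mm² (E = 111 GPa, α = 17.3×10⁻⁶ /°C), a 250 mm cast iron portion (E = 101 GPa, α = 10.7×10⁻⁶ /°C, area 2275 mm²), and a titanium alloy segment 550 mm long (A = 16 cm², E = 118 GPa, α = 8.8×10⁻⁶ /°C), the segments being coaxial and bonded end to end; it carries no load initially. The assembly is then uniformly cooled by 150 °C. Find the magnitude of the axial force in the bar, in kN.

P ≈ 307 kN (tensile)

Free thermal contraction of the whole bar: Σ αᵢΔT Lᵢ = 17.3×10⁻⁶×150×775 + 10.7×10⁻⁶×150×250 + 8.8×10⁻⁶×150×550 = 3.138 mm.
The rigid supports impose zero overall length change; the single axial force P common to all segments must satisfy P Σ Lᵢ/(AᵢEᵢ) = δ_free.
The series flexibility is Σ Lᵢ/(AᵢEᵢ) = 775/(1125×111×10³) + 250/(2275×101×10³) + 550/(1600×118×10³) = 1.021×10⁻⁵ mm/N.
P = 3.138 / 1.021×10⁻⁵ = 307500 N = 307.5 kN, tensile.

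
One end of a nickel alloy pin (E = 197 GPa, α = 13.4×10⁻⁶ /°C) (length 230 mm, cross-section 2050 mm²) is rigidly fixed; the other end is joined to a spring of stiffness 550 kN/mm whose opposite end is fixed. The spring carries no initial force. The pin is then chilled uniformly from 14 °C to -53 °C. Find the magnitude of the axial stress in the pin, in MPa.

The unrestrained thermal change is αΔT L = 13.4×10⁻⁶ × 67 × 230 = 0.2065 mm.
With a force P in the spring, the elastic change of the pin is PL/(AE) and that of the spring is P/k; compatibility requires their sum to equal δ_free.
So P = δ_free / [L/(AE) + 1/k] = 0.2065 / [ 230/(2050×197×10³) + 1/(550×10³) ].
P = 0.2065 / 2.388×10⁻⁶ = 86480 N.
σ = P/A = 86480/2050 = 42.19 MPa.

σ ≈ 42.2 MPa (tensile)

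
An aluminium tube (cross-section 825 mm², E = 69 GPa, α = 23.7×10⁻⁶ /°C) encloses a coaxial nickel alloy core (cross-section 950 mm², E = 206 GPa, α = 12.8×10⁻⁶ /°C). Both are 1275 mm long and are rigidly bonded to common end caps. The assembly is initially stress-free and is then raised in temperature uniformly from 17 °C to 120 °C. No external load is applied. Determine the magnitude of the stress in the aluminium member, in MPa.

The aluminium has the larger α, so on heating it would change length more than the nickel alloy if both were free. The rigid plates force a common final length, so the aluminium is put into compression and the nickel alloy into tension, with equal and opposite forces P (no external load).
Compatibility of the two members (thermal + elastic change equal): (α₁ − α₂)ΔT = P·[1/(A₁E₁) + 1/(A₂E₂)].
|α₁ − α₂|·ΔT = 10.9×10⁻⁶ × 103 = 0.001123.
1/(A₁E₁) + 1/(A₂E₂) = 1/(825×69×10³) + 1/(950×206×10³) = 2.268×10⁻⁸ N⁻¹.
P = 0.001123 / 2.268×10⁻⁸ = 49510 N = 49.51 kN.
σ_{aluminium} = P/A₁ = 49510/825 = 60.01 MPa, compressive.

σ ≈ 60 MPa (compressive)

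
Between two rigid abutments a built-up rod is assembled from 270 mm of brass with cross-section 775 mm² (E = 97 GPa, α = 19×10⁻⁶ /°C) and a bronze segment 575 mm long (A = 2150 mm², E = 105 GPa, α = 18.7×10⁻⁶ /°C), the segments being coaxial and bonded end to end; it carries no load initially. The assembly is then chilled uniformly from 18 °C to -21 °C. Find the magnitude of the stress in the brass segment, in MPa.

σ ≈ 130 MPa (tensile)

With the walls removed the bar would change length by δ_free = Σ αᵢΔT Lᵢ = 19×10⁻⁶×39×270 + 18.7×10⁻⁶×39×575 = 0.6194 mm.
The walls prevent any net length change, so an axial force P (same in every segment) develops. Compatibility: P · Σ Lᵢ/(AᵢEᵢ) = δ_free.
The series flexibility is Σ Lᵢ/(AᵢEᵢ) = 270/(775×97×10³) + 575/(2150×105×10³) = 6.139×10⁻⁶ mm/N.
Hence P = δ_free / Σ(L/AE) = 0.6194/6.139×10⁻⁶ = 100.9 kN (tensile).
σ_{brass} = P / A = 100900 / 775 = 130.2 MPa.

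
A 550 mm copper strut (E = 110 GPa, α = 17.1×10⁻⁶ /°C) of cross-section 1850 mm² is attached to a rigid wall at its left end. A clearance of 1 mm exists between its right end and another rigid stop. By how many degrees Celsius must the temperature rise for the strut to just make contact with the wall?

ΔT ≈ 106 °C

Contact occurs when the free expansion equals the gap: αΔT L = 1 mm.
So ΔT = g/(αL) = 1/(17.1×10⁻⁶ × 550) = 106.3 °C.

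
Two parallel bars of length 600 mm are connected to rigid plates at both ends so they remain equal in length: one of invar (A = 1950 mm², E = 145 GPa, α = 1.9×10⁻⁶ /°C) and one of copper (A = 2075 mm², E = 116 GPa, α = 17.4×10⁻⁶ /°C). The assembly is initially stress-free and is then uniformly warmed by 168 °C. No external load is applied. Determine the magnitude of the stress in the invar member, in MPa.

Both members must finish at the same length. With the larger α, the copper tends to over-expand; the plates restrain it, putting the copper in compression and the invar in tension. With no external load the two internal forces are equal and opposite, magnitude P.
Equating the net (thermal + elastic) strains gives |α₁ − α₂|·ΔT = P·[1/(A₁E₁) + 1/(A₂E₂)].
|α₁ − α₂|·ΔT = 15.5×10⁻⁶ × 168 = 0.002604.
1/(A₁E₁) + 1/(A₂E₂) = 1/(1950×145×10³) + 1/(2075×116×10³) = 7.691×10⁻⁹ N⁻¹.
So P = 0.002604 / 7.691×10⁻⁹ = 338.6 kN.
σ_{invar} = P/A₁ = 338600/1950 = 173.6 MPa, tensile.

σ ≈ 174 MPa (tensile)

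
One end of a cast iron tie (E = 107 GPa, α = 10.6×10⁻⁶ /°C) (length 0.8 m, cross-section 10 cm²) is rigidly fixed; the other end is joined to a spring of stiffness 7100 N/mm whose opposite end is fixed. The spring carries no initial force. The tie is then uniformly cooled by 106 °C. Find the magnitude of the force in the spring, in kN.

If the spring were absent the tie would shorten by αΔT L = 10.6×10⁻⁶ × 106 × 800 = 0.8989 mm.
Let P be the tensile force in the spring. The tie extends elastically by PL/(AE) and the spring stretches by P/k; together these equal δ_free.
So P = δ_free / [L/(AE) + 1/k] = 0.8989 / [ 800/(1000×107×10³) + 1/(7100) ].
P = 0.8989 / 0.0001483 = 6060 N.

P ≈ 6.06 kN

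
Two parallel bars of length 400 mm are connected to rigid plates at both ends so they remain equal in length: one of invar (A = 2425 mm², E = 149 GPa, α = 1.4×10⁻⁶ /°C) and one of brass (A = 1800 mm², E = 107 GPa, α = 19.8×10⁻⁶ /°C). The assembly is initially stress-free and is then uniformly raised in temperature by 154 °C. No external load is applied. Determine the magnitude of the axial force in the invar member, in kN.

P ≈ 356 kN (tensile in the invar)

Equilibrium of a rigid end plate with no external load gives equal and opposite internal forces ±P in the two members. Since α_{brass} > α_{invar}, heating drives the brass into compression and the invar into tension.
Equating the net (thermal + elastic) strains gives |α₁ − α₂|·ΔT = P·[1/(A₁E₁) + 1/(A₂E₂)].
|α₁ − α₂|·ΔT = 18.4×10⁻⁶ × 154 = 0.002834.
1/(A₁E₁) + 1/(A₂E₂) = 1/(2425×149×10³) + 1/(1800×107×10³) = 7.96×10⁻⁹ N⁻¹.
P = 0.002834 / 7.96×10⁻⁹ = 356000 N = 356 kN.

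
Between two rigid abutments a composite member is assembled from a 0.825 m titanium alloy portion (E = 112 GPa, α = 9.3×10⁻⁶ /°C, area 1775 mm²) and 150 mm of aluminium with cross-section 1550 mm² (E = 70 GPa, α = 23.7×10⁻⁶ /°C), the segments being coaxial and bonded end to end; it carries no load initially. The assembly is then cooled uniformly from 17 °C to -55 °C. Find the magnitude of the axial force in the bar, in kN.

With the walls removed the bar would change length by δ_free = Σ αᵢΔT Lᵢ = 9.3×10⁻⁶×72×825 + 23.7×10⁻⁶×72×150 = 0.8084 mm.
The rigid supports impose zero overall length change; the single axial force P common to all segments must satisfy P Σ Lᵢ/(AᵢEᵢ) = δ_free.
Σ Lᵢ/(AᵢEᵢ) = 825/(1775×112×10³) + 150/(1550×70×10³) = 5.532×10⁻⁶ mm/N.
Hence P = δ_free / Σ(L/AE) = 0.8084/5.532×10⁻⁶ = 146.1 kN (tensile).

P ≈ 146 kN (tensile)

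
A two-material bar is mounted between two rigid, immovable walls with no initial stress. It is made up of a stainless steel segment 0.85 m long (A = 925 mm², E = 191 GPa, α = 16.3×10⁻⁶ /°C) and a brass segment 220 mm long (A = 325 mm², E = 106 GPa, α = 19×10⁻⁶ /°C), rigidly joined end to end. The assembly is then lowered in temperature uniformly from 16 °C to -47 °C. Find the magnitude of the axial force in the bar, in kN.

P ≈ 101 kN (tensile)

With the walls removed the bar would change length by δ_free = Σ αᵢΔT Lᵢ = 16.3×10⁻⁶×63×850 + 19×10⁻⁶×63×220 = 1.136 mm.
The rigid supports impose zero overall length change; the single axial force P common to all segments must satisfy P Σ Lᵢ/(AᵢEᵢ) = δ_free.
Σ Lᵢ/(AᵢEᵢ) = 850/(925×191×10³) + 220/(325×106×10³) = 1.12×10⁻⁵ mm/N.
So P = 1.136 / 1.12×10⁻⁵ = 101.5 kN, tensile.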